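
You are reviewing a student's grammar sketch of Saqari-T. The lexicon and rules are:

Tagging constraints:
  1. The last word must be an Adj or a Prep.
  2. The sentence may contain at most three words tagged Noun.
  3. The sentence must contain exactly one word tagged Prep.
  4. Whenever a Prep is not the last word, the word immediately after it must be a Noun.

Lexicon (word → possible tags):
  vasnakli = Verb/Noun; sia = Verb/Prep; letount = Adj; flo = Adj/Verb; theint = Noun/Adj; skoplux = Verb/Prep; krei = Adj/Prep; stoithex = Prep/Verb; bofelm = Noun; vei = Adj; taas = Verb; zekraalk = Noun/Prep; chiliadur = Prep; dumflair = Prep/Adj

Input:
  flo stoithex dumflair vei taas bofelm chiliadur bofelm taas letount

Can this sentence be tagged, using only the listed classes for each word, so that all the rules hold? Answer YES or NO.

Candidates per position — 1:flo {Adj,Verb}; 2:stoithex {Prep,Verb}; 3:dumflair {Prep,Adj}; 4:vei {Adj}; 5:taas {Verb}; 6:bofelm {Noun}; 7:chiliadur {Prep}; 8:bofelm {Noun}; 9:taas {Verb}; 10:letount {Adj}.
One satisfying assignment: Verb Verb Adj Adj Verb Noun Prep Noun Verb Adj.
Rule-by-rule: rule 1 satisfied; rule 2 satisfied; rule 3 satisfied; rule 4 satisfied.

YES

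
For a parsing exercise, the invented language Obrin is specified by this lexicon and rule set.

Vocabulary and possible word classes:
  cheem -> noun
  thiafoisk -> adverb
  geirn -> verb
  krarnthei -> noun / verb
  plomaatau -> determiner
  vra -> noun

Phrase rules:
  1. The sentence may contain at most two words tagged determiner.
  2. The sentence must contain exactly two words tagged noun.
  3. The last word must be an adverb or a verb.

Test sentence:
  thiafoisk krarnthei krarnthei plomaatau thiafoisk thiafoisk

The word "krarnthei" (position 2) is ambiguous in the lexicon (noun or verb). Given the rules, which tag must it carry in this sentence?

noun

Candidates per position — 1:thiafoisk {adverb}; 2:krarnthei {noun,verb}; 3:krarnthei {noun,verb}; 4:plomaatau {determiner}; 5:thiafoisk {adverb}; 6:thiafoisk {adverb}.
Word 2 cannot be verb — rule 2 would then fail for every completion. It is noun.
Word 3 cannot be verb — rule 2 would then fail for every completion. It is noun.
That leaves exactly one tagging: adverb noun noun determiner adverb adverb.
Verifying each rule — rule 1 holds; rule 2 holds; rule 3 holds.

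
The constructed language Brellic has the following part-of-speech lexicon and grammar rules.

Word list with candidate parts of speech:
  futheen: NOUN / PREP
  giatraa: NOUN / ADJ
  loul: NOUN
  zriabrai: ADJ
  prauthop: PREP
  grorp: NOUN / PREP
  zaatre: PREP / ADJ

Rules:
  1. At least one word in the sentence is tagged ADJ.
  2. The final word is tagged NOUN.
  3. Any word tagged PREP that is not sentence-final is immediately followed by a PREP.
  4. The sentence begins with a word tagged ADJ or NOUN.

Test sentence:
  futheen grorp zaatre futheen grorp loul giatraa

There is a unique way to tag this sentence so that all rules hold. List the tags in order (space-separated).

NOUN NOUN ADJ NOUN NOUN NOUN NOUN

Candidates per position — 1:futheen {NOUN,PREP}; 2:grorp {NOUN,PREP}; 3:zaatre {PREP,ADJ}; 4:futheen {NOUN,PREP}; 5:grorp {NOUN,PREP}; 6:loul {NOUN}; 7:giatraa {NOUN,ADJ}.
Position 1: tagging it PREP would leave rule 3 unsatisfiable, so it must be NOUN.
Position 2: tagging it PREP would leave rule 3 unsatisfiable, so it must be NOUN.
Position 3: tagging it PREP would leave rule 3 unsatisfiable, so it must be ADJ.
Position 4: tagging it PREP would leave rule 3 unsatisfiable, so it must be NOUN.
Position 5: tagging it PREP would leave rule 3 unsatisfiable, so it must be NOUN.
Position 7: tagging it ADJ would leave rule 2 unsatisfiable, so it must be NOUN.
So the tagging must be: NOUN NOUN ADJ NOUN NOUN NOUN NOUN.
Check: rule 1 holds; rule 2 holds; rule 3 holds; rule 4 holds.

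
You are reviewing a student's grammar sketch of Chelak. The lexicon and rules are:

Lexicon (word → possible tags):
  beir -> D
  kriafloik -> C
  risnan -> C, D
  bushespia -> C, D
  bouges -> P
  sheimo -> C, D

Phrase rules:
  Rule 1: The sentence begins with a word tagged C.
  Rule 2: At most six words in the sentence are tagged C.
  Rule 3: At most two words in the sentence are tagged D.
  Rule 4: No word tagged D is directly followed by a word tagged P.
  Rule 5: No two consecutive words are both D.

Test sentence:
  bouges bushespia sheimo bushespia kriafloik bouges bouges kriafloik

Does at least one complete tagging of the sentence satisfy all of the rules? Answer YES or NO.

Candidates per position — 1:bouges {P}; 2:bushespia {C,D}; 3:sheimo {C,D}; 4:bushespia {C,D}; 5:kriafloik {C}; 6:bouges {P}; 7:bouges {P}; 8:kriafloik {C}.
Rule 1 cannot be satisfied by any choice of tags from the lexicon.
So there is no consistent tagging.

NO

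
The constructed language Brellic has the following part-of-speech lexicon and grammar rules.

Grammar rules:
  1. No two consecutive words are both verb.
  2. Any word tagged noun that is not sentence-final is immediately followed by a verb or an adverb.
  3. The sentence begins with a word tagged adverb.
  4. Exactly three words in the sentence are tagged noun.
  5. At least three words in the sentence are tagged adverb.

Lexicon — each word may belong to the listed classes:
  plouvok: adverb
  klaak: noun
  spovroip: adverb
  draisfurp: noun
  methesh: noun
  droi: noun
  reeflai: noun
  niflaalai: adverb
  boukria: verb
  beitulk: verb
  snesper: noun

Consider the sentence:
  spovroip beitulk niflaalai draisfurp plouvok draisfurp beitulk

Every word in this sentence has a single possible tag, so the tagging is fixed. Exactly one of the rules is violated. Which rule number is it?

Fixed tagging: adverb verb adverb noun adverb noun verb.
Applying the rules: R1 pass, R2 pass, R3 pass, R4 fail, R5 pass.
Only rule 4 fails.

4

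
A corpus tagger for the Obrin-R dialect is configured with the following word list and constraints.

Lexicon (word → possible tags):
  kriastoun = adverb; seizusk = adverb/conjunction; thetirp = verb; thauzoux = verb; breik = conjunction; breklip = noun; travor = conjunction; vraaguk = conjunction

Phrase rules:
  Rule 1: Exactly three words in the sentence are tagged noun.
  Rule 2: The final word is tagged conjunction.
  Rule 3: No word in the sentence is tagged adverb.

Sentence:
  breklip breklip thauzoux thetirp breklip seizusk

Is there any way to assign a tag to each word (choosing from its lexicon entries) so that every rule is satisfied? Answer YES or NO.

YES

Candidates per position — 1:breklip {noun}; 2:breklip {noun}; 3:thauzoux {verb}; 4:thetirp {verb}; 5:breklip {noun}; 6:seizusk {adverb,conjunction}.
One satisfying assignment: noun noun verb verb noun conjunction.
Check: rule 1 satisfied; rule 2 satisfied; rule 3 satisfied.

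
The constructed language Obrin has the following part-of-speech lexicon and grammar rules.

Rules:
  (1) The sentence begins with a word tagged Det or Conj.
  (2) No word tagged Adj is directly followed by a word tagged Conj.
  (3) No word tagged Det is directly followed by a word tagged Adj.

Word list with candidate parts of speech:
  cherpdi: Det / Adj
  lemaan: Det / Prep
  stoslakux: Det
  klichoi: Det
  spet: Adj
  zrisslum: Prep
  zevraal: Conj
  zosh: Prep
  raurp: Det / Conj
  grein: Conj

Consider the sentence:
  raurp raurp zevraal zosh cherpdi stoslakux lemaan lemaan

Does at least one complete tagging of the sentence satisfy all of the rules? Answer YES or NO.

Candidates per position — 1:raurp {Det,Conj}; 2:raurp {Det,Conj}; 3:zevraal {Conj}; 4:zosh {Prep}; 5:cherpdi {Det,Adj}; 6:stoslakux {Det}; 7:lemaan {Det,Prep}; 8:lemaan {Det,Prep}.
One satisfying assignment: Det Det Conj Prep Adj Det Prep Det.
Verifying each rule — rule 1 satisfied; rule 2 satisfied; rule 3 satisfied.

YES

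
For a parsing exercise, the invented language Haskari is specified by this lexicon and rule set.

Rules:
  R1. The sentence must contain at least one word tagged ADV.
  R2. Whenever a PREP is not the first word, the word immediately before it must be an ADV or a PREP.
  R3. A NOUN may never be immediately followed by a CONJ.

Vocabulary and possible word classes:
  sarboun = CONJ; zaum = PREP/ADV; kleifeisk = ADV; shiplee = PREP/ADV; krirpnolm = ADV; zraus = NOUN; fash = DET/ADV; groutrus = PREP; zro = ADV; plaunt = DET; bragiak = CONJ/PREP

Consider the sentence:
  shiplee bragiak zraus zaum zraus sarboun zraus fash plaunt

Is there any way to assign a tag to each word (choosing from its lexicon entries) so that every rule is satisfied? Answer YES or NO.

NO

Candidates per position — 1:shiplee {PREP,ADV}; 2:bragiak {CONJ,PREP}; 3:zraus {NOUN}; 4:zaum {PREP,ADV}; 5:zraus {NOUN}; 6:sarboun {CONJ}; 7:zraus {NOUN}; 8:fash {DET,ADV}; 9:plaunt {DET}.
Rule 3 cannot be satisfied by any choice of tags from the lexicon.
So there is no consistent tagging.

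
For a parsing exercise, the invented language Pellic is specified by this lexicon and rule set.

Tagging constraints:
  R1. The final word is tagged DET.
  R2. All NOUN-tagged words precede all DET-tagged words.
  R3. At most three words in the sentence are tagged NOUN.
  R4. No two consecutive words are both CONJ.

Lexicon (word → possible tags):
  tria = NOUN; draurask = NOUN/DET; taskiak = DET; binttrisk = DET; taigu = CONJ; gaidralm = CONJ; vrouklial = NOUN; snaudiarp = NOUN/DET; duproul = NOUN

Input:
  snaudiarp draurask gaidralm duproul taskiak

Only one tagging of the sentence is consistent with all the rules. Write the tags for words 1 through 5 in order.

Candidates per position — 1:snaudiarp {NOUN,DET}; 2:draurask {NOUN,DET}; 3:gaidralm {CONJ}; 4:duproul {NOUN}; 5:taskiak {DET}.
At position 1, choosing DET makes rule 2 impossible to satisfy; hence NOUN.
At position 2, choosing DET makes rule 2 impossible to satisfy; hence NOUN.
The only consistent sequence is: NOUN NOUN CONJ NOUN DET.
Check: rule 1 satisfied; rule 2 satisfied; rule 3 satisfied; rule 4 satisfied.

NOUN NOUN CONJ NOUN DET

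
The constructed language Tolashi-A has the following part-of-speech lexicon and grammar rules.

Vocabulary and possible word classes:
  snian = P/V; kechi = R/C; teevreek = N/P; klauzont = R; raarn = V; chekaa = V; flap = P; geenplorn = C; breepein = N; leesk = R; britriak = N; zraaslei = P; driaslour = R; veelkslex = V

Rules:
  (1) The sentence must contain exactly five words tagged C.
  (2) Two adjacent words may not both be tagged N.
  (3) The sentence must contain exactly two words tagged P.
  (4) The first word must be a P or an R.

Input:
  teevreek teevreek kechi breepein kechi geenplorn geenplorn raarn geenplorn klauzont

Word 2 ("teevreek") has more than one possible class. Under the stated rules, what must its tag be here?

Candidates per position — 1:teevreek {N,P}; 2:teevreek {N,P}; 3:kechi {R,C}; 4:breepein {N}; 5:kechi {R,C}; 6:geenplorn {C}; 7:geenplorn {C}; 8:raarn {V}; 9:geenplorn {C}; 10:klauzont {R}.
At position 1, choosing N makes rule 3 impossible to satisfy; hence P.
At position 2, choosing N makes rule 3 impossible to satisfy; hence P.
At position 3, choosing R makes rule 1 impossible to satisfy; hence C.
At position 5, choosing R makes rule 1 impossible to satisfy; hence C.
That leaves exactly one tagging: P P C N C C C V C R.
Verifying each rule — rule 1 satisfied; rule 2 satisfied; rule 3 satisfied; rule 4 satisfied.

P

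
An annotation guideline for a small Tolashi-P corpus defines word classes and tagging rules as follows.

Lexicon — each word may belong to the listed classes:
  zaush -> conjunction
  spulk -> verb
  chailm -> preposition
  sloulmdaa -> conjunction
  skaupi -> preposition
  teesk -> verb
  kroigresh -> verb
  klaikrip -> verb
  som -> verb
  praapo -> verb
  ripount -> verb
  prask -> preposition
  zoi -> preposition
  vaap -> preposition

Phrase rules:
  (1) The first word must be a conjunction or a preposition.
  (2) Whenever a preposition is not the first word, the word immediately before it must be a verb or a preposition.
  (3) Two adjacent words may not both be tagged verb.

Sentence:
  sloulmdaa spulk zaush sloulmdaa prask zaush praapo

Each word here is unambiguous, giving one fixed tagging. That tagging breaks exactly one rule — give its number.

2

Fixed tagging: conjunction verb conjunction conjunction preposition conjunction verb.
Applying the rules: R1 ✓, R2 ✗, R3 ✓.
Only rule 2 fails.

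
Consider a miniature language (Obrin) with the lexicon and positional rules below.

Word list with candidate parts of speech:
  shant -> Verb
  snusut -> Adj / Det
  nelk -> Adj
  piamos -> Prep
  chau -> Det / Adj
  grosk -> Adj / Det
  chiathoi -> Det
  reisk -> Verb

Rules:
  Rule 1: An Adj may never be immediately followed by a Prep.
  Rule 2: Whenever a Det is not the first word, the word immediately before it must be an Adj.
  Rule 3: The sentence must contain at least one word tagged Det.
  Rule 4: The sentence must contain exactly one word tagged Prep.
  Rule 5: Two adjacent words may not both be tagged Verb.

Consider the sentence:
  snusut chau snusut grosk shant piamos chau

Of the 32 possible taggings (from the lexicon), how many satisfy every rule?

7

Candidates per position — 1:snusut {Adj,Det}; 2:chau {Det,Adj}; 3:snusut {Adj,Det}; 4:grosk {Adj,Det}; 5:shant {Verb}; 6:piamos {Prep}; 7:chau {Det,Adj}.
There are 32 candidate sequences in total.
Checking each against the rules leaves 7 sequences.
Count = 7.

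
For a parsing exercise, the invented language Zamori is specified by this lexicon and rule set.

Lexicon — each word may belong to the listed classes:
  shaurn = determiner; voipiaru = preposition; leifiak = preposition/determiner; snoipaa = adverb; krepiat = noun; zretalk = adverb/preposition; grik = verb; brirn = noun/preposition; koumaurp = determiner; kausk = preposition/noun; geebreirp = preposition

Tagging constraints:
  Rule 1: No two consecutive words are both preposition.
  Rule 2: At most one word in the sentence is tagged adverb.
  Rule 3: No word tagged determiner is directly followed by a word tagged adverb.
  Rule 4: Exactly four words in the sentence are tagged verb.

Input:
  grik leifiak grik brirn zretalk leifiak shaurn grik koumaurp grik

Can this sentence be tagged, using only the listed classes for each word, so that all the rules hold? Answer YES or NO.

YES

Candidates per position — 1:grik {verb}; 2:leifiak {preposition,determiner}; 3:grik {verb}; 4:brirn {noun,preposition}; 5:zretalk {adverb,preposition}; 6:leifiak {preposition,determiner}; 7:shaurn {determiner}; 8:grik {verb}; 9:koumaurp {determiner}; 10:grik {verb}.
One satisfying assignment: verb preposition verb preposition adverb determiner determiner verb determiner verb.
Rule-by-rule: rule 1 ok; rule 2 ok; rule 3 ok; rule 4 ok.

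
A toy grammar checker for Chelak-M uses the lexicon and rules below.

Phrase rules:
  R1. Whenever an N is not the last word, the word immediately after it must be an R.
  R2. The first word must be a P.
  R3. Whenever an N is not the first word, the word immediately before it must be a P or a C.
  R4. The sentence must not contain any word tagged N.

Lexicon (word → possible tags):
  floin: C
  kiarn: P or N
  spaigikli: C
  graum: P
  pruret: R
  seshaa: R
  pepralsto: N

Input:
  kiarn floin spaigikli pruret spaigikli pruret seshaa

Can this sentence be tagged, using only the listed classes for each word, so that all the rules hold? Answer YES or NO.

YES

Candidates per position — 1:kiarn {P,N}; 2:floin {C}; 3:spaigikli {C}; 4:pruret {R}; 5:spaigikli {C}; 6:pruret {R}; 7:seshaa {R}.
One satisfying assignment: P C C R C R R.
Rule-by-rule: rule 1 ok; rule 2 ok; rule 3 ok; rule 4 ok.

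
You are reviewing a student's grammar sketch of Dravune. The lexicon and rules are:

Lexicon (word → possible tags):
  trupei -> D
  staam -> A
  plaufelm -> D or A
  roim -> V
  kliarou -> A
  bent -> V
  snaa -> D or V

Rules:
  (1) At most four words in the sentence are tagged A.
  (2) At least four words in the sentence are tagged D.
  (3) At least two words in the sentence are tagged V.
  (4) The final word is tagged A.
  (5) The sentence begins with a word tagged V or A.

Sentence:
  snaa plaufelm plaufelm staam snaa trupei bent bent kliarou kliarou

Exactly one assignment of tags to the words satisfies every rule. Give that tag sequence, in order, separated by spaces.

V D D A D D V V A A

Candidates per position — 1:snaa {D,V}; 2:plaufelm {D,A}; 3:plaufelm {D,A}; 4:staam {A}; 5:snaa {D,V}; 6:trupei {D}; 7:bent {V}; 8:bent {V}; 9:kliarou {A}; 10:kliarou {A}.
At position 1, choosing D makes rule 5 impossible to satisfy; hence V.
At position 2, choosing A makes rule 2 impossible to satisfy; hence D.
At position 3, choosing A makes rule 2 impossible to satisfy; hence D.
At position 5, choosing V makes rule 2 impossible to satisfy; hence D.
The unique satisfying tagging is: V D D A D D V V A A.
Rule-by-rule: rule 1 ✓; rule 2 ✓; rule 3 ✓; rule 4 ✓; rule 5 ✓.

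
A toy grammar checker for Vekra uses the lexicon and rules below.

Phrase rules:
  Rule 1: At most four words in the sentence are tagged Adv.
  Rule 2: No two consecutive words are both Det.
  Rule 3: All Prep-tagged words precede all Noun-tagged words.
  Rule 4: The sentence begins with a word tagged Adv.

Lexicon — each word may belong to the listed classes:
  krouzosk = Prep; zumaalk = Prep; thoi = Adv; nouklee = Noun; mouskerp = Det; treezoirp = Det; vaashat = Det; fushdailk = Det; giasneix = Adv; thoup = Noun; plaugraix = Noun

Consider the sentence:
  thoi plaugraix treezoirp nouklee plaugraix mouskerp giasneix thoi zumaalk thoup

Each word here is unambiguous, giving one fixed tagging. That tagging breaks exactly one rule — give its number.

Fixed tagging: Adv Noun Det Noun Noun Det Adv Adv Prep Noun.
Checking each rule: R1 holds, R2 holds, R3 violated, R4 holds.
Only rule 3 fails.

3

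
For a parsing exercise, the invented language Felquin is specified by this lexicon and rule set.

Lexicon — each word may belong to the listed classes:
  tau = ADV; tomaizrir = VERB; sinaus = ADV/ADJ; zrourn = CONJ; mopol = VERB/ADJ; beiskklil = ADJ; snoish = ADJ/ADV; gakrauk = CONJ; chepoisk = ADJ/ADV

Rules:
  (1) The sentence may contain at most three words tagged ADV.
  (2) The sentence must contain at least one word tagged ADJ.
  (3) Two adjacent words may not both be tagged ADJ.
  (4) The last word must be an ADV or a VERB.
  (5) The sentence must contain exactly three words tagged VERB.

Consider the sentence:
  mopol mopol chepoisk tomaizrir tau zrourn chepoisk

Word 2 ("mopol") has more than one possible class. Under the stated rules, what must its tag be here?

Candidates per position — 1:mopol {VERB,ADJ}; 2:mopol {VERB,ADJ}; 3:chepoisk {ADJ,ADV}; 4:tomaizrir {VERB}; 5:tau {ADV}; 6:zrourn {CONJ}; 7:chepoisk {ADJ,ADV}.
If word 1 were ADJ, no tagging could satisfy rule 5; so word 1 is VERB.
If word 2 were ADJ, no tagging could satisfy rule 5; so word 2 is VERB.
If word 7 were ADJ, no tagging could satisfy rule 4; so word 7 is ADV.
If word 3 were ADV, no tagging could satisfy rule 2; so word 3 is ADJ.
So the tagging must be: VERB VERB ADJ VERB ADV CONJ ADV.
Checking: rule 1 ✓; rule 2 ✓; rule 3 ✓; rule 4 ✓; rule 5 ✓.

VERB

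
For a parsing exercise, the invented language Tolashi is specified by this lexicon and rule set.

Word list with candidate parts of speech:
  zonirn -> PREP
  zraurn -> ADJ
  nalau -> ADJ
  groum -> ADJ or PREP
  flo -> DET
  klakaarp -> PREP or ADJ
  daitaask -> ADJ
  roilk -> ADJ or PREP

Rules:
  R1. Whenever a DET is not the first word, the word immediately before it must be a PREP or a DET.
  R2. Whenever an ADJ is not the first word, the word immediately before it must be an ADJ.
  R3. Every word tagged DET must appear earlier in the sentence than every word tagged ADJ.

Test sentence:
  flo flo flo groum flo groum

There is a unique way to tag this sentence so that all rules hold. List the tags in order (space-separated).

Candidates per position — 1:flo {DET}; 2:flo {DET}; 3:flo {DET}; 4:groum {ADJ,PREP}; 5:flo {DET}; 6:groum {ADJ,PREP}.
At position 4, choosing ADJ makes rule 1 impossible to satisfy; hence PREP.
At position 6, choosing ADJ makes rule 2 impossible to satisfy; hence PREP.
The unique satisfying tagging is: DET DET DET PREP DET PREP.
Checking: rule 1 holds; rule 2 holds; rule 3 holds.

DET DET DET PREP DET PREP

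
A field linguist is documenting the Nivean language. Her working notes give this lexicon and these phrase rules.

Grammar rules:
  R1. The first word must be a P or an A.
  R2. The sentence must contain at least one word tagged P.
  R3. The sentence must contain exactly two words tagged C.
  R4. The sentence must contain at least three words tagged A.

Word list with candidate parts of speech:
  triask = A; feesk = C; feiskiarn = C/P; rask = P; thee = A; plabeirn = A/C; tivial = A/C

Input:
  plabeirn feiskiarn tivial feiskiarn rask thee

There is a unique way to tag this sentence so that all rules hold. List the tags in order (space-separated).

Candidates per position — 1:plabeirn {A,C}; 2:feiskiarn {C,P}; 3:tivial {A,C}; 4:feiskiarn {C,P}; 5:rask {P}; 6:thee {A}.
Position 1: tagging it C would leave rule 1 unsatisfiable, so it must be A.
Position 3: tagging it C would leave rule 4 unsatisfiable, so it must be A.
Position 4: tagging it P would leave rule 3 unsatisfiable, so it must be C.
Position 2: tagging it P would leave rule 3 unsatisfiable, so it must be C.
The only consistent sequence is: A C A C P A.
Check: rule 1 ok; rule 2 ok; rule 3 ok; rule 4 ok.

A C A C P A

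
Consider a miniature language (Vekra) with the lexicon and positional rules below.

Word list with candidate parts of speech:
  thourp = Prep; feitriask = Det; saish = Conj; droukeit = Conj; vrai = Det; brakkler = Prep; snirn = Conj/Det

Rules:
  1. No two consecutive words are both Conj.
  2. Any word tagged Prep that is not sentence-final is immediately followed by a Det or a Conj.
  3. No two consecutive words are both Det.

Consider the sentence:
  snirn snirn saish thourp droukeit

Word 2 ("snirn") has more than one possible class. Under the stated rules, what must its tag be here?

Det

Candidates per position — 1:snirn {Conj,Det}; 2:snirn {Conj,Det}; 3:saish {Conj}; 4:thourp {Prep}; 5:droukeit {Conj}.
Position 2: Conj is ruled out by rule 1; that leaves Det.
Position 1: Det is ruled out by rule 3; that leaves Conj.
The unique satisfying tagging is: Conj Det Conj Prep Conj.
Checking: rule 1 holds; rule 2 holds; rule 3 holds.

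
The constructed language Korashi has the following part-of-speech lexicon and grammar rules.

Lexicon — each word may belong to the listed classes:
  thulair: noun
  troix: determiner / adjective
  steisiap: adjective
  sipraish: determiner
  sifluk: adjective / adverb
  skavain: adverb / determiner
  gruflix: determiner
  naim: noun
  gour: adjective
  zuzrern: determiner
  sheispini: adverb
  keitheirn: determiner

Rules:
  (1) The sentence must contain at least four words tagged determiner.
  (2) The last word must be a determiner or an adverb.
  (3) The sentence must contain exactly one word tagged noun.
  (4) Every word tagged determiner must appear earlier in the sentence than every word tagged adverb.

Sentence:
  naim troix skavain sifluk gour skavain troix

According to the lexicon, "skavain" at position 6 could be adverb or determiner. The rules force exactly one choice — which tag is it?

determiner

Candidates per position — 1:naim {noun}; 2:troix {determiner,adjective}; 3:skavain {adverb,determiner}; 4:sifluk {adjective,adverb}; 5:gour {adjective}; 6:skavain {adverb,determiner}; 7:troix {determiner,adjective}.
Position 2: tagging it adjective would leave rule 1 unsatisfiable, so it must be determiner.
Position 3: tagging it adverb would leave rule 1 unsatisfiable, so it must be determiner.
Position 6: tagging it adverb would leave rule 1 unsatisfiable, so it must be determiner.
Position 7: tagging it adjective would leave rule 1 unsatisfiable, so it must be determiner.
Position 4: tagging it adverb would leave rule 4 unsatisfiable, so it must be adjective.
The unique satisfying tagging is: noun determiner determiner adjective adjective determiner determiner.
Rule-by-rule: rule 1 ✓; rule 2 ✓; rule 3 ✓; rule 4 ✓.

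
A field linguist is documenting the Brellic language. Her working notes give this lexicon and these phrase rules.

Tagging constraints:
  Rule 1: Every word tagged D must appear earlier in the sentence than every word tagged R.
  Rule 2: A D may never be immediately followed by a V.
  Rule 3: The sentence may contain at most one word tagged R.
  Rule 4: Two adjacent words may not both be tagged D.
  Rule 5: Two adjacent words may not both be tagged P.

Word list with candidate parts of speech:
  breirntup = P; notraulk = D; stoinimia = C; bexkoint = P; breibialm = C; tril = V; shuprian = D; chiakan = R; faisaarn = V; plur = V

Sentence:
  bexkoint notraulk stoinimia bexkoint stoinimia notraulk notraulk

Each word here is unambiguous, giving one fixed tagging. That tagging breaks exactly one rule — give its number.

4

Fixed tagging: P D C P C D D.
Checking each rule: R1 holds, R2 holds, R3 holds, R4 violated, R5 holds.
Only rule 4 fails.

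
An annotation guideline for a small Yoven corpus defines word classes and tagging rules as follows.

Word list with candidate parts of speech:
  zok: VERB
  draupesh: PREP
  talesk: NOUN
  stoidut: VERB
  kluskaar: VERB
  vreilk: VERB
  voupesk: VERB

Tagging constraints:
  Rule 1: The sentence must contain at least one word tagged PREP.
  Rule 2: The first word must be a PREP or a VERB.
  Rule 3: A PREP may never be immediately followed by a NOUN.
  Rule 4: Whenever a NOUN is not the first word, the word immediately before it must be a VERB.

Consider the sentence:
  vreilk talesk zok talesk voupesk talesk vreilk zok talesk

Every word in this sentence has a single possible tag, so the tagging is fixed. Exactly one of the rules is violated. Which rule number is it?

1

Fixed tagging: VERB NOUN VERB NOUN VERB NOUN VERB VERB NOUN.
Applying the rules: R1 violated, R2 holds, R3 holds, R4 holds.
Only rule 1 fails.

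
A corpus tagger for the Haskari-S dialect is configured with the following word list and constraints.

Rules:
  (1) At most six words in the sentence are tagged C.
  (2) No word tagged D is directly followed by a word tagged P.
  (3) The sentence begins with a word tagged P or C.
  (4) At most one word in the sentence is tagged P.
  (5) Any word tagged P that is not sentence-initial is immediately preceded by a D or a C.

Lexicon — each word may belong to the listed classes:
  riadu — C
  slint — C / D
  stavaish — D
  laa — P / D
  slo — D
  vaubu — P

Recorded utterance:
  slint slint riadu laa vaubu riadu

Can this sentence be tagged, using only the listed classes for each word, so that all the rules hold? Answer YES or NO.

Candidates per position — 1:slint {C,D}; 2:slint {C,D}; 3:riadu {C}; 4:laa {P,D}; 5:vaubu {P}; 6:riadu {C}.
Every candidate sequence violates at least one rule; no consistent tagging exists.

NO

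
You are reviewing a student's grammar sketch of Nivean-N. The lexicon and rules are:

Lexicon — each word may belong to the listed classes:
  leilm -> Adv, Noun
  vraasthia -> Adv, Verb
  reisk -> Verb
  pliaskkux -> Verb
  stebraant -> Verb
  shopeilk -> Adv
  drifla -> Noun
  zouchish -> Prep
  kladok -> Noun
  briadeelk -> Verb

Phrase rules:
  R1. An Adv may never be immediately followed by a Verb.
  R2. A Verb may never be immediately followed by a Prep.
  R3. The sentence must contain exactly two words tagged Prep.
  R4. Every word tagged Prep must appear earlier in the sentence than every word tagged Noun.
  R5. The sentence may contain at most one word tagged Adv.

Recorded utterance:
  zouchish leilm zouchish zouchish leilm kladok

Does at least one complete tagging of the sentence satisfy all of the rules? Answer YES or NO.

Candidates per position — 1:zouchish {Prep}; 2:leilm {Adv,Noun}; 3:zouchish {Prep}; 4:zouchish {Prep}; 5:leilm {Adv,Noun}; 6:kladok {Noun}.
Rule 3 cannot be satisfied by any choice of tags from the lexicon.
So there is no consistent tagging.

NO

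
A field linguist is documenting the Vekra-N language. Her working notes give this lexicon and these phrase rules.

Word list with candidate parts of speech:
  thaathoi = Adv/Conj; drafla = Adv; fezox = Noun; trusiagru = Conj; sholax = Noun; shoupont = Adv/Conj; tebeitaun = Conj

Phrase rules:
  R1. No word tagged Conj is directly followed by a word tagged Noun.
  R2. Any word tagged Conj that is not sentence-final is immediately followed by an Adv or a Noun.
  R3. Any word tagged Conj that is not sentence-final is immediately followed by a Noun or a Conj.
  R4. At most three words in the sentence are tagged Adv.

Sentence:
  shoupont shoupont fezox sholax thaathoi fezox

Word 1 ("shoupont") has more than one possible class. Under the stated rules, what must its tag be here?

Candidates per position — 1:shoupont {Adv,Conj}; 2:shoupont {Adv,Conj}; 3:fezox {Noun}; 4:sholax {Noun}; 5:thaathoi {Adv,Conj}; 6:fezox {Noun}.
Word 2 cannot be Conj — rule 1 would then fail for every completion. It is Adv.
Word 5 cannot be Conj — rule 1 would then fail for every completion. It is Adv.
Word 1 cannot be Conj — rule 3 would then fail for every completion. It is Adv.
The unique satisfying tagging is: Adv Adv Noun Noun Adv Noun.
Rule-by-rule: rule 1 satisfied; rule 2 satisfied; rule 3 satisfied; rule 4 satisfied.

Adv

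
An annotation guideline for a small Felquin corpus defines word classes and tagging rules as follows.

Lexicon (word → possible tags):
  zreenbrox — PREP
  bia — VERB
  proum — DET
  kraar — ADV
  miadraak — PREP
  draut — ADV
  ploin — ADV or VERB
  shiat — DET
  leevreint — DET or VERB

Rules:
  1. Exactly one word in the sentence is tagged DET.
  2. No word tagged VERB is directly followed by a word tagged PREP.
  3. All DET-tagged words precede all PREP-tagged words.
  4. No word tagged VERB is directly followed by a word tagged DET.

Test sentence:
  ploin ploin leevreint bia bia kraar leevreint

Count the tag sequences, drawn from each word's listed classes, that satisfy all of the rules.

Candidates per position — 1:ploin {ADV,VERB}; 2:ploin {ADV,VERB}; 3:leevreint {DET,VERB}; 4:bia {VERB}; 5:bia {VERB}; 6:kraar {ADV}; 7:leevreint {DET,VERB}.
There are 16 candidate sequences in total.
Checking each against the rules leaves 6 sequences.
Count = 6.

6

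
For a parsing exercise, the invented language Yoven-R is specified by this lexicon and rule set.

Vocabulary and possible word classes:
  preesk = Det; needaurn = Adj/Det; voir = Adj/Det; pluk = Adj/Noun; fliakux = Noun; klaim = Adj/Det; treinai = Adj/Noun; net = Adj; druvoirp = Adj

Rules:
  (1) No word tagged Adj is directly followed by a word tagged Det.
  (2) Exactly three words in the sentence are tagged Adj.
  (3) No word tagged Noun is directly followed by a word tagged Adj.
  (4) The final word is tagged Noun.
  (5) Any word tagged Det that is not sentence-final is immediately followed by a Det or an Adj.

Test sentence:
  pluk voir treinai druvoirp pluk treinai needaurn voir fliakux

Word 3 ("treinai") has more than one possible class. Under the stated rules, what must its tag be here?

Candidates per position — 1:pluk {Adj,Noun}; 2:voir {Adj,Det}; 3:treinai {Adj,Noun}; 4:druvoirp {Adj}; 5:pluk {Adj,Noun}; 6:treinai {Adj,Noun}; 7:needaurn {Adj,Det}; 8:voir {Adj,Det}; 9:fliakux {Noun}.
At position 3, choosing Noun makes rule 3 impossible to satisfy; hence Adj.
At position 8, choosing Det makes rule 5 impossible to satisfy; hence Adj.
At position 1, choosing Adj makes rule 2 impossible to satisfy; hence Noun.
At position 2, choosing Adj makes rule 2 impossible to satisfy; hence Det.
At position 5, choosing Adj makes rule 2 impossible to satisfy; hence Noun.
At position 6, choosing Adj makes rule 2 impossible to satisfy; hence Noun.
At position 7, choosing Adj makes rule 2 impossible to satisfy; hence Det.
The only consistent sequence is: Noun Det Adj Adj Noun Noun Det Adj Noun.
Verifying each rule — rule 1 ✓; rule 2 ✓; rule 3 ✓; rule 4 ✓; rule 5 ✓.

Adj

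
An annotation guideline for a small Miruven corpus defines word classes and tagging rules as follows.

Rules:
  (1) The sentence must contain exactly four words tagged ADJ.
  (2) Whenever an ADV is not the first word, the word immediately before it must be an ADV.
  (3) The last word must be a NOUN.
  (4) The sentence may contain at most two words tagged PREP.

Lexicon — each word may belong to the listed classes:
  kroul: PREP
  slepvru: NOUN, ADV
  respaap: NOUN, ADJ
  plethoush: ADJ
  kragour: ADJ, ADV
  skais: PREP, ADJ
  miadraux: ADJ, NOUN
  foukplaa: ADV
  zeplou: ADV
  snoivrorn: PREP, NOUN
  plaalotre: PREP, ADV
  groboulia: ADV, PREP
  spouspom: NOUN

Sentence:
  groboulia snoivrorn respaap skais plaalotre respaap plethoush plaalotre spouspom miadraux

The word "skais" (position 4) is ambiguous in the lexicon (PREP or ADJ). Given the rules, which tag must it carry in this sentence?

ADJ

Candidates per position — 1:groboulia {ADV,PREP}; 2:snoivrorn {PREP,NOUN}; 3:respaap {NOUN,ADJ}; 4:skais {PREP,ADJ}; 5:plaalotre {PREP,ADV}; 6:respaap {NOUN,ADJ}; 7:plethoush {ADJ}; 8:plaalotre {PREP,ADV}; 9:spouspom {NOUN}; 10:miadraux {ADJ,NOUN}.
At position 5, choosing ADV makes rule 2 impossible to satisfy; hence PREP.
At position 8, choosing ADV makes rule 2 impossible to satisfy; hence PREP.
At position 10, choosing ADJ makes rule 3 impossible to satisfy; hence NOUN.
At position 1, choosing PREP makes rule 4 impossible to satisfy; hence ADV.
At position 2, choosing PREP makes rule 4 impossible to satisfy; hence NOUN.
At position 3, choosing NOUN makes rule 1 impossible to satisfy; hence ADJ.
At position 4, choosing PREP makes rule 1 impossible to satisfy; hence ADJ.
At position 6, choosing NOUN makes rule 1 impossible to satisfy; hence ADJ.
So the tagging must be: ADV NOUN ADJ ADJ PREP ADJ ADJ PREP NOUN NOUN.
Verifying each rule — rule 1 ok; rule 2 ok; rule 3 ok; rule 4 ok.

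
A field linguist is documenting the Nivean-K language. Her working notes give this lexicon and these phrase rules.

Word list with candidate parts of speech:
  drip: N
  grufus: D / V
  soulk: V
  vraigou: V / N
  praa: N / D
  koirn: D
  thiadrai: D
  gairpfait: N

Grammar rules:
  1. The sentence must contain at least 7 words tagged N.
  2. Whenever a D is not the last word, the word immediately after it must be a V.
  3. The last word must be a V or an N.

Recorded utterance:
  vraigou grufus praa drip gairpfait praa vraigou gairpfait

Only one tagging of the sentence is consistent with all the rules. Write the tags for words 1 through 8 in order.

N V N N N N N N

Candidates per position — 1:vraigou {V,N}; 2:grufus {D,V}; 3:praa {N,D}; 4:drip {N}; 5:gairpfait {N}; 6:praa {N,D}; 7:vraigou {V,N}; 8:gairpfait {N}.
Position 1: V is ruled out by rule 1; that leaves N.
Position 2: D is ruled out by rule 2; that leaves V.
Position 3: D is ruled out by rule 1; that leaves N.
Position 6: D is ruled out by rule 1; that leaves N.
Position 7: V is ruled out by rule 1; that leaves N.
So the tagging must be: N V N N N N N N.
Verifying each rule — rule 1 ok; rule 2 ok; rule 3 ok.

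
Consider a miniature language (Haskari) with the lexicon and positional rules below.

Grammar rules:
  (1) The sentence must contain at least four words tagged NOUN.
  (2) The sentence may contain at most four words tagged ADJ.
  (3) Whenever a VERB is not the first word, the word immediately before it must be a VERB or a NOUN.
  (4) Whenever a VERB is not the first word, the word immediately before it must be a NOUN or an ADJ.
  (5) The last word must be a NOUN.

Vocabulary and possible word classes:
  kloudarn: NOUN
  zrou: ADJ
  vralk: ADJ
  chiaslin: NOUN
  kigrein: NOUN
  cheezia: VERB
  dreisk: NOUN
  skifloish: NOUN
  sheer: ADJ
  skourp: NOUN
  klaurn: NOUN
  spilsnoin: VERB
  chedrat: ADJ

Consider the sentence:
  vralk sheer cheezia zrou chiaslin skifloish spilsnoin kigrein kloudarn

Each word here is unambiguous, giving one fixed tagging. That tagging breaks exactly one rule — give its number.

Fixed tagging: ADJ ADJ VERB ADJ NOUN NOUN VERB NOUN NOUN.
Applying the rules: R1 holds, R2 holds, R3 violated, R4 holds, R5 holds.
Only rule 3 fails.

3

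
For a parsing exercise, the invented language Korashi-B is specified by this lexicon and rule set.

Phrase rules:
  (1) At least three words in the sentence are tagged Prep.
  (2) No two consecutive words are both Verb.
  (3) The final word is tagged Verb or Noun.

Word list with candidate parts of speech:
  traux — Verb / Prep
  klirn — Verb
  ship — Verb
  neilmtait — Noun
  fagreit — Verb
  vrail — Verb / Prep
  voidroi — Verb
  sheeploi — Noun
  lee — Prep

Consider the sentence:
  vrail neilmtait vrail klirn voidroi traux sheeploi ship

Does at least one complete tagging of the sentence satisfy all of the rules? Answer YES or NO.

NO

Candidates per position — 1:vrail {Verb,Prep}; 2:neilmtait {Noun}; 3:vrail {Verb,Prep}; 4:klirn {Verb}; 5:voidroi {Verb}; 6:traux {Verb,Prep}; 7:sheeploi {Noun}; 8:ship {Verb}.
Rule 2 cannot be satisfied by any choice of tags from the lexicon.
So there is no consistent tagging.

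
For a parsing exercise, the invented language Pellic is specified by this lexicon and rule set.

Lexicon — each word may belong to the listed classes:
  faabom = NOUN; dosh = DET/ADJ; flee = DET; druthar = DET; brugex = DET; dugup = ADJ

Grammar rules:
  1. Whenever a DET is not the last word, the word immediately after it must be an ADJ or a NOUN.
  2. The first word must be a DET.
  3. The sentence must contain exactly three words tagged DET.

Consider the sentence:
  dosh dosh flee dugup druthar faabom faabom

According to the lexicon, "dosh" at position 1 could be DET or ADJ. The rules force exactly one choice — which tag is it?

DET

Candidates per position — 1:dosh {DET,ADJ}; 2:dosh {DET,ADJ}; 3:flee {DET}; 4:dugup {ADJ}; 5:druthar {DET}; 6:faabom {NOUN}; 7:faabom {NOUN}.
Position 1: tagging it ADJ would leave rule 2 unsatisfiable, so it must be DET.
Position 2: tagging it DET would leave rule 1 unsatisfiable, so it must be ADJ.
The only consistent sequence is: DET ADJ DET ADJ DET NOUN NOUN.
Check: rule 1 ok; rule 2 ok; rule 3 ok.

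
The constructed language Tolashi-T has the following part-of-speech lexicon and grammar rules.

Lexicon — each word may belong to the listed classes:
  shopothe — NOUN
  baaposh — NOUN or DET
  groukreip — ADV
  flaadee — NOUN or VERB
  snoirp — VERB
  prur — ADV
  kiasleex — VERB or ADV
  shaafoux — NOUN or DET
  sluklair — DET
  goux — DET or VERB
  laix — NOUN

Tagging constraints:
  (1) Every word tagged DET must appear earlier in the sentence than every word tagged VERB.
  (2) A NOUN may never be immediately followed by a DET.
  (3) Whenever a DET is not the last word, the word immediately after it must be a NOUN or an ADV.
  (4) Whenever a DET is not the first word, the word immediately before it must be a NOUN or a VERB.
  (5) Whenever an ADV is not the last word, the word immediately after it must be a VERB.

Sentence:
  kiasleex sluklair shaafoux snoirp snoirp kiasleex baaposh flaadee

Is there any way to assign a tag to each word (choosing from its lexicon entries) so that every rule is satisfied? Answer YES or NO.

Candidates per position — 1:kiasleex {VERB,ADV}; 2:sluklair {DET}; 3:shaafoux {NOUN,DET}; 4:snoirp {VERB}; 5:snoirp {VERB}; 6:kiasleex {VERB,ADV}; 7:baaposh {NOUN,DET}; 8:flaadee {NOUN,VERB}.
Every candidate sequence violates at least one rule; no consistent tagging exists.

NO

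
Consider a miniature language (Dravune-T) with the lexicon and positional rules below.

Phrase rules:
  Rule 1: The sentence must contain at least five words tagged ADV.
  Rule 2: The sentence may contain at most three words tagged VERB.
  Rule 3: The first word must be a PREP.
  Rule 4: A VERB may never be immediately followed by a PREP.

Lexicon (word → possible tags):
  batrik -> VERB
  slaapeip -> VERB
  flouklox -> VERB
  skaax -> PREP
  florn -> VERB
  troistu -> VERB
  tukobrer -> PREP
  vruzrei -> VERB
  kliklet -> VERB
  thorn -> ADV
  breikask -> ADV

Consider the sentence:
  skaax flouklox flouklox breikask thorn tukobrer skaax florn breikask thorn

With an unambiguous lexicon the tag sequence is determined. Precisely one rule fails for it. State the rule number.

1

Fixed tagging: PREP VERB VERB ADV ADV PREP PREP VERB ADV ADV.
Checking each rule: R1 violated, R2 holds, R3 holds, R4 holds.
Only rule 1 fails.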